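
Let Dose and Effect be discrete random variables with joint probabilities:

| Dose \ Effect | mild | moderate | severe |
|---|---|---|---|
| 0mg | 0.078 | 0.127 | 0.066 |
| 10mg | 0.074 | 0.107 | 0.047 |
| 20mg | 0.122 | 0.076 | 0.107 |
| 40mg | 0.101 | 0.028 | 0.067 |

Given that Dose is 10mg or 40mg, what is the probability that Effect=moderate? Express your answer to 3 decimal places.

0.318

P(Dose=10mg) = 0.074 + 0.107 + 0.047 = 0.228.
P(Dose=40mg) = 0.101 + 0.028 + 0.067 = 0.196.
P(Dose ∈ {10mg, 40mg}) = 0.228 + 0.196 = 0.424; P(Effect=moderate, Dose ∈ {10mg, 40mg}) = 0.107 + 0.028 = 0.135.
P(Effect=moderate | Dose ∈ {10mg, 40mg}) = 0.135/0.424 = 0.318.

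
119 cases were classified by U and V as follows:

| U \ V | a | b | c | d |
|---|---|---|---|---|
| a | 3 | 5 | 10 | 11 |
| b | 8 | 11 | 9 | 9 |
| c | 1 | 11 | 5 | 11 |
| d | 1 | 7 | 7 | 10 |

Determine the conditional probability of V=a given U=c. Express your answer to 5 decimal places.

Total with U=c: 1 + 11 + 5 + 11 = 28.
P(V=a | U=c) = 1/28 = 0.03571.

0.03571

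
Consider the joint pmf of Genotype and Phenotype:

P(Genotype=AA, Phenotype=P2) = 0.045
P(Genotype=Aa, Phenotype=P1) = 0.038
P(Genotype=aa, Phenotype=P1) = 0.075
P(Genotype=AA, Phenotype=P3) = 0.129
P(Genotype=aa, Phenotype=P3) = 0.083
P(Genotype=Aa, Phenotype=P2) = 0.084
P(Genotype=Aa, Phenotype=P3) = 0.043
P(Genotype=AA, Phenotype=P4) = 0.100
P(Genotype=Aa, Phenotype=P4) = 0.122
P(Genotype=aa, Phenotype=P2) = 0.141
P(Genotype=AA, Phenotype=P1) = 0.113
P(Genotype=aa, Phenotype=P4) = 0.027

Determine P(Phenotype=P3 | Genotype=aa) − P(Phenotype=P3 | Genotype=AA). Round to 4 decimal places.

-0.0787

P(Genotype=aa) = 0.075 + 0.141 + 0.083 + 0.027 = 0.326; P(Phenotype=P3 | Genotype=aa) = 0.083/0.326 = 0.25460.
P(Genotype=AA) = 0.113 + 0.045 + 0.129 + 0.100 = 0.387; P(Phenotype=P3 | Genotype=AA) = 0.129/0.387 = 0.33333.
Difference = -0.0787.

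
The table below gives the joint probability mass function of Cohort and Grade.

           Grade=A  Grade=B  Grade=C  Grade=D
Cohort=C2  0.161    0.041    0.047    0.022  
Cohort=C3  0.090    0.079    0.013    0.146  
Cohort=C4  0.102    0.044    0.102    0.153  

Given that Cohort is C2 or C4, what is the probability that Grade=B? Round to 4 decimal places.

0.1265

P(Cohort=C2) = 0.161 + 0.041 + 0.047 + 0.022 = 0.271.
P(Cohort=C4) = 0.102 + 0.044 + 0.102 + 0.153 = 0.401.
P(Cohort ∈ {C2, C4}) = 0.271 + 0.401 = 0.672; P(Grade=B, Cohort ∈ {C2, C4}) = 0.041 + 0.044 = 0.085.
P(Grade=B | Cohort ∈ {C2, C4}) = 0.085/0.672 = 0.1265.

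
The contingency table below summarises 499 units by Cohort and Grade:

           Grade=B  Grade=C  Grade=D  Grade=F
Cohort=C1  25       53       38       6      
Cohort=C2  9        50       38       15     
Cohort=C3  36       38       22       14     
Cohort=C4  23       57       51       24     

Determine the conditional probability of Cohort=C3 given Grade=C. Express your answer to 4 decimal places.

Total with Grade=C: 53 + 50 + 38 + 57 = 198.
P(Cohort=C3 | Grade=C) = 38/198 = 0.1919.

0.1919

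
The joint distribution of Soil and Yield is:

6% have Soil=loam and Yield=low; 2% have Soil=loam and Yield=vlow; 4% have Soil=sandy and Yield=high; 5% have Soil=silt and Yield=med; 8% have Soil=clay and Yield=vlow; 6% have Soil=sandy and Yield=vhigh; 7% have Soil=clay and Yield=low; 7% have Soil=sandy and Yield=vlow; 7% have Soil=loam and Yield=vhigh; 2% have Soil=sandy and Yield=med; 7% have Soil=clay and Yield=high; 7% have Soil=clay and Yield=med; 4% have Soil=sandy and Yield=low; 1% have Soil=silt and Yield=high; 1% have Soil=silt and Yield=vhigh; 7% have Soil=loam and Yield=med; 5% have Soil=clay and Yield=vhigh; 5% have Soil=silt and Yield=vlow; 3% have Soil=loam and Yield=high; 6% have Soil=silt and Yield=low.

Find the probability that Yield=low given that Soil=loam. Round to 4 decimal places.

0.2400

P(Soil=loam) = 0.02 + 0.06 + 0.07 + 0.03 + 0.07 = 0.25.
P(Yield=low | Soil=loam) = 0.06/0.25 = 0.2400.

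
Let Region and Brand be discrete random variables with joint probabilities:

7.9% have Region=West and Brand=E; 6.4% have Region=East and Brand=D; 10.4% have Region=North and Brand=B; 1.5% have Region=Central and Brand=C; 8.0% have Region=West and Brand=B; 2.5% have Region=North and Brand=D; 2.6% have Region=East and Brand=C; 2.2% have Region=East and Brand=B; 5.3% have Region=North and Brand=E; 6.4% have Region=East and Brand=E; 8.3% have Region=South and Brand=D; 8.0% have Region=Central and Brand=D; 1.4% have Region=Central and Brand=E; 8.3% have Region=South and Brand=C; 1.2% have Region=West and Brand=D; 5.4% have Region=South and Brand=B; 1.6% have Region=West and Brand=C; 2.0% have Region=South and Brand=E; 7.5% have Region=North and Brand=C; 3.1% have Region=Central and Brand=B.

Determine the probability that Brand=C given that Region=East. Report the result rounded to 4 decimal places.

0.1477

P(Region=East) = 0.022 + 0.026 + 0.064 + 0.064 = 0.176.
P(Brand=C | Region=East) = 0.026/0.176 = 0.1477.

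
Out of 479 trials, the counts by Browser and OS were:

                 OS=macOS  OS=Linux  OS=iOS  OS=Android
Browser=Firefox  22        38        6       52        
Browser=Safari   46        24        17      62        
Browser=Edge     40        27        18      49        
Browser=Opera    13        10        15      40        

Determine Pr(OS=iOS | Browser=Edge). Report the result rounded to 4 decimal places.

Total with Browser=Edge: 40 + 27 + 18 + 49 = 134.
P(OS=iOS | Browser=Edge) = 18/134 = 0.1343.

0.1343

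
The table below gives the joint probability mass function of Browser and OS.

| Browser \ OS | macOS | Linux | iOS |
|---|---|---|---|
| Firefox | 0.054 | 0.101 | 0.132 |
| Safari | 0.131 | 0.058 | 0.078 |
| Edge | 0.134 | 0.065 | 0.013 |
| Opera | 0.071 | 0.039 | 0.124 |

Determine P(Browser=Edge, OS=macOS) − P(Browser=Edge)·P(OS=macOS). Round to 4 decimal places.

0.0513

P(Browser=Edge) = 0.134 + 0.065 + 0.013 = 0.212.
P(OS=macOS) = 0.054 + 0.131 + 0.134 + 0.071 = 0.390.
P(Browser=Edge, OS=macOS) − P(Browser=Edge)P(OS=macOS) = 0.134 − 0.212×0.390 = 0.0513.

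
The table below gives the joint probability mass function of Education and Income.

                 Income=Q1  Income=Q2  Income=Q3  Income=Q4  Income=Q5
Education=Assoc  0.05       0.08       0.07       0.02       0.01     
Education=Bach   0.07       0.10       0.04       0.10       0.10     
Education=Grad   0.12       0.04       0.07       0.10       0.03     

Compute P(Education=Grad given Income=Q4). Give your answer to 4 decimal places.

0.4545

P(Income=Q4) = 0.02 + 0.10 + 0.10 = 0.22.
P(Education=Grad | Income=Q4) = 0.10/0.22 = 0.4545.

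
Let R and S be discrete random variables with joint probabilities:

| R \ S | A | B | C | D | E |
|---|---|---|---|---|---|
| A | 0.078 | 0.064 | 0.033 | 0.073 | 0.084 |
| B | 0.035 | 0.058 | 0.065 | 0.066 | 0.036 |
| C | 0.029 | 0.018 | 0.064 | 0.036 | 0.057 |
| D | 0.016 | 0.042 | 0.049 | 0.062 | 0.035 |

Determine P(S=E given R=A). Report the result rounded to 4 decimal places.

0.2530

P(R=A) = 0.078 + 0.064 + 0.033 + 0.073 + 0.084 = 0.332.
P(S=E | R=A) = 0.084/0.332 = 0.2530.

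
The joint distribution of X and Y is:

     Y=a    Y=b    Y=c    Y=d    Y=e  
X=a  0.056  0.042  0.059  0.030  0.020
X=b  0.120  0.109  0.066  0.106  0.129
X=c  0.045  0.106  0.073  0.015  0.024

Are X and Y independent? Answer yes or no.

P(X=b) = 0.530 and P(Y=c) = 0.198, so their product is 0.10494, but P(X=b, Y=c) = 0.066. Since these differ, X and Y are not independent.

no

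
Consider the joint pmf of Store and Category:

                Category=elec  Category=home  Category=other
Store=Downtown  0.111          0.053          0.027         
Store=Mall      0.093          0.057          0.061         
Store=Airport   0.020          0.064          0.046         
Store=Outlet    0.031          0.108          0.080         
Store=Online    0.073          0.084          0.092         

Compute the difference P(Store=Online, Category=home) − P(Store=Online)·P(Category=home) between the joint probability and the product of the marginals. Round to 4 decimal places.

-0.0071

P(Store=Online) = 0.073 + 0.084 + 0.092 = 0.249.
P(Category=home) = 0.053 + 0.057 + 0.064 + 0.108 + 0.084 = 0.366.
P(Store=Online, Category=home) − P(Store=Online)P(Category=home) = 0.084 − 0.249×0.366 = -0.0071.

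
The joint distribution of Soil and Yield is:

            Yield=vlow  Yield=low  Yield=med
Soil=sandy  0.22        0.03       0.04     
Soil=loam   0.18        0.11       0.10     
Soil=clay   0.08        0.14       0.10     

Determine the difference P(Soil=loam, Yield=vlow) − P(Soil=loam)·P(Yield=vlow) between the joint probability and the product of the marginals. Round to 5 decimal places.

P(Soil=loam) = 0.18 + 0.11 + 0.10 = 0.39.
P(Yield=vlow) = 0.22 + 0.18 + 0.08 = 0.48.
P(Soil=loam, Yield=vlow) − P(Soil=loam)P(Yield=vlow) = 0.18 − 0.39×0.48 = -0.00720.

-0.00720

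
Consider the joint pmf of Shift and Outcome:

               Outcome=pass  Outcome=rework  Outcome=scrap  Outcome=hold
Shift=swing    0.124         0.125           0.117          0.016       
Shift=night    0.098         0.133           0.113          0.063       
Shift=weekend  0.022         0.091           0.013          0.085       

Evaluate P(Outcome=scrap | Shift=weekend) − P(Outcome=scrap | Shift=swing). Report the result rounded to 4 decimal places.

P(Shift=weekend) = 0.022 + 0.091 + 0.013 + 0.085 = 0.211; P(Outcome=scrap | Shift=weekend) = 0.013/0.211 = 0.06161.
P(Shift=swing) = 0.124 + 0.125 + 0.117 + 0.016 = 0.382; P(Outcome=scrap | Shift=swing) = 0.117/0.382 = 0.30628.
Difference = -0.2447.

-0.2447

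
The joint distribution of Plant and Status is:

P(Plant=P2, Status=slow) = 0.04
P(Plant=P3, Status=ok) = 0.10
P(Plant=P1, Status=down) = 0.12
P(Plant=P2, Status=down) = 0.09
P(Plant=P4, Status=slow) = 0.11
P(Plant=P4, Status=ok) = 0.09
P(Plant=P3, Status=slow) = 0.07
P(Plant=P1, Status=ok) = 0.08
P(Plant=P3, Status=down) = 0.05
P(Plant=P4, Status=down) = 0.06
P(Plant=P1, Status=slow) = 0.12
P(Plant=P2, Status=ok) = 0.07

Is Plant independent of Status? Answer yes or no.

no

P(Plant=P1) = 0.32 and P(Status=ok) = 0.34, so their product is 0.1088, but P(Plant=P1, Status=ok) = 0.08. Since these differ, Plant and Status are not independent.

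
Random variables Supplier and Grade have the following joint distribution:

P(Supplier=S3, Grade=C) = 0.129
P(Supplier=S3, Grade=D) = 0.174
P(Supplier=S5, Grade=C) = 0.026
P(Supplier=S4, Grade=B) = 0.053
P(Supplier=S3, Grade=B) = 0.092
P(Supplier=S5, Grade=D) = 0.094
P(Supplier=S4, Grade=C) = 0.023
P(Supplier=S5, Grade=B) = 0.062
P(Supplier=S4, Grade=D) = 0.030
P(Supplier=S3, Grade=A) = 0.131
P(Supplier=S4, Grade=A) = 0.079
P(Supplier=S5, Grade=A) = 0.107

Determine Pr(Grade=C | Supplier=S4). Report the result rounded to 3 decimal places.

P(Supplier=S4) = 0.079 + 0.053 + 0.023 + 0.030 = 0.185.
P(Grade=C | Supplier=S4) = 0.023/0.185 = 0.124.

0.124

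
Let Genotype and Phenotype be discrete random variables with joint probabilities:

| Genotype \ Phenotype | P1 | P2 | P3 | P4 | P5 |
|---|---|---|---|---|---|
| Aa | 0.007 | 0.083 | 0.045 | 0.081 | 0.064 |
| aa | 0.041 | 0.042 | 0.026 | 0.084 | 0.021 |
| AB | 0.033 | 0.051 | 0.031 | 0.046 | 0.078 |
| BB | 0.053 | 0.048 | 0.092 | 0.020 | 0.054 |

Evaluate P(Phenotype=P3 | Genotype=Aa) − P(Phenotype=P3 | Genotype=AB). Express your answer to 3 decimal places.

P(Genotype=Aa) = 0.007 + 0.083 + 0.045 + 0.081 + 0.064 = 0.280; P(Phenotype=P3 | Genotype=Aa) = 0.045/0.280 = 0.1607.
P(Genotype=AB) = 0.033 + 0.051 + 0.031 + 0.046 + 0.078 = 0.239; P(Phenotype=P3 | Genotype=AB) = 0.031/0.239 = 0.1297.
Difference = 0.031.

0.031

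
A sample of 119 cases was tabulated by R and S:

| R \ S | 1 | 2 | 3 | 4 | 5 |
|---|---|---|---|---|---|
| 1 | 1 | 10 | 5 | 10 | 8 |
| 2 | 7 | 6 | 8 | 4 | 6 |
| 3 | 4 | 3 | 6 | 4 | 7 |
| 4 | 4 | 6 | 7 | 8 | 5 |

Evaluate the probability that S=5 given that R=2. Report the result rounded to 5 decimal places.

0.19355

Total with R=2: 7 + 6 + 8 + 4 + 6 = 31.
P(S=5 | R=2) = 6/31 = 0.19355.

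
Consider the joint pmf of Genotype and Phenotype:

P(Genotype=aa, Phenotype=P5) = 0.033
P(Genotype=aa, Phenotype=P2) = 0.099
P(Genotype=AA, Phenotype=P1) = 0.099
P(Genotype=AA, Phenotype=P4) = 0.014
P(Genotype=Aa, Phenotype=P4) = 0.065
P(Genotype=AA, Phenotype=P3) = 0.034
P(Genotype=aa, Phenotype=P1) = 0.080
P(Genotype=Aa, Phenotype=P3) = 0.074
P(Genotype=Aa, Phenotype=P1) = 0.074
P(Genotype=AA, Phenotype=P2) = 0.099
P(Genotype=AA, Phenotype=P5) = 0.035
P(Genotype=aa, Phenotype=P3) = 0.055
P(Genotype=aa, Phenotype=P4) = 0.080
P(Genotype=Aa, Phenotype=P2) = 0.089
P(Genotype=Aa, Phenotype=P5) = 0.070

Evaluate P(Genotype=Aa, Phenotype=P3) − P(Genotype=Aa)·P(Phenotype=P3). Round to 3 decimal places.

0.013

P(Genotype=Aa) = 0.074 + 0.089 + 0.074 + 0.065 + 0.070 = 0.372.
P(Phenotype=P3) = 0.034 + 0.074 + 0.055 = 0.163.
P(Genotype=Aa, Phenotype=P3) − P(Genotype=Aa)P(Phenotype=P3) = 0.074 − 0.372×0.163 = 0.013.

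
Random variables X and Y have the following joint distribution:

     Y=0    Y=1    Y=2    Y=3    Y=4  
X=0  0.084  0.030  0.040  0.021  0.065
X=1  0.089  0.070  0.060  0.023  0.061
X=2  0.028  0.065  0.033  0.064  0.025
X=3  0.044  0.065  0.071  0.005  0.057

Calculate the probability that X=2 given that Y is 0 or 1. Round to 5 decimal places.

P(Y=0) = 0.084 + 0.089 + 0.028 + 0.044 = 0.245.
P(Y=1) = 0.030 + 0.070 + 0.065 + 0.065 = 0.230.
P(Y ∈ {0, 1}) = 0.245 + 0.230 = 0.475; P(X=2, Y ∈ {0, 1}) = 0.028 + 0.065 = 0.093.
P(X=2 | Y ∈ {0, 1}) = 0.093/0.475 = 0.19579.

0.19579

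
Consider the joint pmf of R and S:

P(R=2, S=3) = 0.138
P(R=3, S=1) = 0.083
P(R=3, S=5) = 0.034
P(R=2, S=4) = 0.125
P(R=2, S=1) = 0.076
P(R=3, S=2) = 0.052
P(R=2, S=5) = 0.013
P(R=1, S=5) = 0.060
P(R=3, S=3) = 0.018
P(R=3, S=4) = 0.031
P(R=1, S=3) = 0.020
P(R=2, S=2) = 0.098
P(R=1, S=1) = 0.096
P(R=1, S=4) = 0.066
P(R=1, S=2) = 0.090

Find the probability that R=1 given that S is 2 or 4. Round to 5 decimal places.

0.33766

P(S=2) = 0.090 + 0.098 + 0.052 = 0.240.
P(S=4) = 0.066 + 0.125 + 0.031 = 0.222.
P(S ∈ {2, 4}) = 0.240 + 0.222 = 0.462; P(R=1, S ∈ {2, 4}) = 0.090 + 0.066 = 0.156.
P(R=1 | S ∈ {2, 4}) = 0.156/0.462 = 0.33766.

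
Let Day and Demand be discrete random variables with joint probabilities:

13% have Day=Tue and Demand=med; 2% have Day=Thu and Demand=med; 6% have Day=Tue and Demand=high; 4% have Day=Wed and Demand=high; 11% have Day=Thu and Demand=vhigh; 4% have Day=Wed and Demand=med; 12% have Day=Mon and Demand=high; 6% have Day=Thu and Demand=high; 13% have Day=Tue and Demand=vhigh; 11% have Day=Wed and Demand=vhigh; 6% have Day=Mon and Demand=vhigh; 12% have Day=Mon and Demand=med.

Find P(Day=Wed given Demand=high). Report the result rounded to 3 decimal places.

P(Demand=high) = 0.12 + 0.06 + 0.04 + 0.06 = 0.28.
P(Day=Wed | Demand=high) = 0.04/0.28 = 0.143.

0.143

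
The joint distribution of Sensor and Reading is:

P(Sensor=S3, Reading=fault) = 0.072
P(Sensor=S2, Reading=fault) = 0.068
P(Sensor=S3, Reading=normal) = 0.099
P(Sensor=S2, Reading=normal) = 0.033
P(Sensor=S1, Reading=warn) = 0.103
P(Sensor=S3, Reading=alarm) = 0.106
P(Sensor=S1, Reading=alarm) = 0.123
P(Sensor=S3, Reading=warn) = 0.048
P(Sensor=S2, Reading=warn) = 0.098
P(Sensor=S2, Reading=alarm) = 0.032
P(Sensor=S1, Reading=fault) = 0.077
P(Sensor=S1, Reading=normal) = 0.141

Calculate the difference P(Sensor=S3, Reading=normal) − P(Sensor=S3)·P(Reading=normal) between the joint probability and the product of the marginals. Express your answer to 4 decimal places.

P(Sensor=S3) = 0.099 + 0.048 + 0.106 + 0.072 = 0.325.
P(Reading=normal) = 0.141 + 0.033 + 0.099 = 0.273.
P(Sensor=S3, Reading=normal) − P(Sensor=S3)P(Reading=normal) = 0.099 − 0.325×0.273 = 0.0103.

0.0103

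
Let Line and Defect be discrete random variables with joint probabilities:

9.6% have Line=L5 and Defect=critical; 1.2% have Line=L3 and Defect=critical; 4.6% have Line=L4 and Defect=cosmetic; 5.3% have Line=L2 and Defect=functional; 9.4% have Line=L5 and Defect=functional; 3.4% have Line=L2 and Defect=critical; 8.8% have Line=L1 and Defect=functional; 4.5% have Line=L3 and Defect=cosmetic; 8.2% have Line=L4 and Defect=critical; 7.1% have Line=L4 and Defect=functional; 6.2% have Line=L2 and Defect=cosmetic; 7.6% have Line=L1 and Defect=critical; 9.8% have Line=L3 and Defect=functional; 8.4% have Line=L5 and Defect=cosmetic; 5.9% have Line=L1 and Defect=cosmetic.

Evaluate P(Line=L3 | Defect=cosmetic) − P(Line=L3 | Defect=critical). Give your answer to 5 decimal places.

P(Defect=cosmetic) = 0.059 + 0.062 + 0.045 + 0.046 + 0.084 = 0.296; P(Line=L3 | Defect=cosmetic) = 0.045/0.296 = 0.152027.
P(Defect=critical) = 0.076 + 0.034 + 0.012 + 0.082 + 0.096 = 0.300; P(Line=L3 | Defect=critical) = 0.012/0.300 = 0.040000.
Difference = 0.11203.

0.11203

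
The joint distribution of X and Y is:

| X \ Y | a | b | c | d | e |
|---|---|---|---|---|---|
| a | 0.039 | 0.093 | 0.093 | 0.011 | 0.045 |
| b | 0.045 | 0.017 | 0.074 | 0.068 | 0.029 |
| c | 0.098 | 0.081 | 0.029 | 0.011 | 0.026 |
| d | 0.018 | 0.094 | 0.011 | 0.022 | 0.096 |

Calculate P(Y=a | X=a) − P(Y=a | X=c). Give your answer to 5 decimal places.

P(X=a) = 0.039 + 0.093 + 0.093 + 0.011 + 0.045 = 0.281; P(Y=a | X=a) = 0.039/0.281 = 0.138790.
P(X=c) = 0.098 + 0.081 + 0.029 + 0.011 + 0.026 = 0.245; P(Y=a | X=c) = 0.098/0.245 = 0.400000.
Difference = -0.26121.

-0.26121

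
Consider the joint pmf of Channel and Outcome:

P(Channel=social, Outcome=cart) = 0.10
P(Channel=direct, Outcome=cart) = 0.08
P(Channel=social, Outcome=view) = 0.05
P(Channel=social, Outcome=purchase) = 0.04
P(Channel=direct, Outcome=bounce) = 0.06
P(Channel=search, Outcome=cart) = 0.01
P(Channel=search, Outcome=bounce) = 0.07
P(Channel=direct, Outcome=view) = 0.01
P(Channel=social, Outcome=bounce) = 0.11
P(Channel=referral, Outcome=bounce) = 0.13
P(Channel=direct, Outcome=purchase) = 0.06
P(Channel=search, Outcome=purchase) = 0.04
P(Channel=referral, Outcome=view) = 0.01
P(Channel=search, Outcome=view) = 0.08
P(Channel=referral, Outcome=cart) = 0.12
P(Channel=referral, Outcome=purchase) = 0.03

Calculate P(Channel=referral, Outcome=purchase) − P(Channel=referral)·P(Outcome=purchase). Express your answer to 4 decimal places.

P(Channel=referral) = 0.13 + 0.01 + 0.12 + 0.03 = 0.29.
P(Outcome=purchase) = 0.04 + 0.04 + 0.06 + 0.03 = 0.17.
P(Channel=referral, Outcome=purchase) − P(Channel=referral)P(Outcome=purchase) = 0.03 − 0.29×0.17 = -0.0193.

-0.0193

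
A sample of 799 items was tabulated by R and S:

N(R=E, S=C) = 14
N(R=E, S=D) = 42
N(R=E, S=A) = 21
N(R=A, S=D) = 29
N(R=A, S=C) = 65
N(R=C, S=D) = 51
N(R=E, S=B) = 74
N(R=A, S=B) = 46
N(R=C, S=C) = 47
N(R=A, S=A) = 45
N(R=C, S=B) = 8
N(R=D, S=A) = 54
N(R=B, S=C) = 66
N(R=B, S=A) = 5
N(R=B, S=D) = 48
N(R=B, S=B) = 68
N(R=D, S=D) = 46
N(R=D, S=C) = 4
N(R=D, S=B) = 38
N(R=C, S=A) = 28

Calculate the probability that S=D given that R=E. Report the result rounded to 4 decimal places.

0.2781

Total with R=E: 21 + 74 + 14 + 42 = 151.
P(S=D | R=E) = 42/151 = 0.2781.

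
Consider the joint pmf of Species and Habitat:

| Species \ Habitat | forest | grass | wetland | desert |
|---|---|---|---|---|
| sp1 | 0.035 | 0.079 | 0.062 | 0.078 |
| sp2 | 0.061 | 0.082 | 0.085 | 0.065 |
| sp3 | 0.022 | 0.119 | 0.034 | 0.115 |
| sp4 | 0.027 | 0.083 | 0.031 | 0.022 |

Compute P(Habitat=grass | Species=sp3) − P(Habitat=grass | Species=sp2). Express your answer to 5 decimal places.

0.13048

P(Species=sp3) = 0.022 + 0.119 + 0.034 + 0.115 = 0.290; P(Habitat=grass | Species=sp3) = 0.119/0.290 = 0.410345.
P(Species=sp2) = 0.061 + 0.082 + 0.085 + 0.065 = 0.293; P(Habitat=grass | Species=sp2) = 0.082/0.293 = 0.279863.
Difference = 0.13048.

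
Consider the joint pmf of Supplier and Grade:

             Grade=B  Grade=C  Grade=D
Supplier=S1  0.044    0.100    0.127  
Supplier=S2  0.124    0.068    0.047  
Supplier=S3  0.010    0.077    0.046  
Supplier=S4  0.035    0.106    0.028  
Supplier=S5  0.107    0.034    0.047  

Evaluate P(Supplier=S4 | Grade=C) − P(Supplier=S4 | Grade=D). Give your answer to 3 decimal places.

0.180

P(Grade=C) = 0.100 + 0.068 + 0.077 + 0.106 + 0.034 = 0.385; P(Supplier=S4 | Grade=C) = 0.106/0.385 = 0.2753.
P(Grade=D) = 0.127 + 0.047 + 0.046 + 0.028 + 0.047 = 0.295; P(Supplier=S4 | Grade=D) = 0.028/0.295 = 0.0949.
Difference = 0.180.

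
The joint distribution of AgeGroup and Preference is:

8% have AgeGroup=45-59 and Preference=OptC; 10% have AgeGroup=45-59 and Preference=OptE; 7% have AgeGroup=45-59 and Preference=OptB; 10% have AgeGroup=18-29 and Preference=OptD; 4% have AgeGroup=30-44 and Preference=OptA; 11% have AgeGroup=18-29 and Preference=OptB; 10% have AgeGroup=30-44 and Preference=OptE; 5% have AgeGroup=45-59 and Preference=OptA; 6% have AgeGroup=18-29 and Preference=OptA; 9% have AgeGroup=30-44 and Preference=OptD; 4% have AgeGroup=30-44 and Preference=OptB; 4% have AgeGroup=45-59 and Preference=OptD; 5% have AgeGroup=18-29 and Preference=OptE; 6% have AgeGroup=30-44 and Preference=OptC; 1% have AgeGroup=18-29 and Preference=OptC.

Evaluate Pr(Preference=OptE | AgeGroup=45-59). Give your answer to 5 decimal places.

P(AgeGroup=45-59) = 0.05 + 0.07 + 0.08 + 0.04 + 0.10 = 0.34.
P(Preference=OptE | AgeGroup=45-59) = 0.10/0.34 = 0.29412.

0.29412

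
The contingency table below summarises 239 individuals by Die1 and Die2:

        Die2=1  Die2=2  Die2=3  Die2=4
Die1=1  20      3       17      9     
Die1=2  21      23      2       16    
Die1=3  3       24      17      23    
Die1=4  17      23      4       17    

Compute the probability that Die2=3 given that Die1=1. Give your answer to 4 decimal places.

0.3469

Total with Die1=1: 20 + 3 + 17 + 9 = 49.
P(Die2=3 | Die1=1) = 17/49 = 0.3469.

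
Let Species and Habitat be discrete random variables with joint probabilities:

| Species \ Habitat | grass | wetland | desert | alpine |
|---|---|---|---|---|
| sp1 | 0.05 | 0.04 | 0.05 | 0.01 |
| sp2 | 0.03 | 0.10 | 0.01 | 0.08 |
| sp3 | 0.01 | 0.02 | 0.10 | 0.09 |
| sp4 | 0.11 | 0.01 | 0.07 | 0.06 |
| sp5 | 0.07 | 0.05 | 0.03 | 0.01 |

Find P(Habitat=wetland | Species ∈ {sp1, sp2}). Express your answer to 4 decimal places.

0.3784

P(Species=sp1) = 0.05 + 0.04 + 0.05 + 0.01 = 0.15.
P(Species=sp2) = 0.03 + 0.10 + 0.01 + 0.08 = 0.22.
P(Species ∈ {sp1, sp2}) = 0.15 + 0.22 = 0.37; P(Habitat=wetland, Species ∈ {sp1, sp2}) = 0.04 + 0.10 = 0.14.
P(Habitat=wetland | Species ∈ {sp1, sp2}) = 0.14/0.37 = 0.3784.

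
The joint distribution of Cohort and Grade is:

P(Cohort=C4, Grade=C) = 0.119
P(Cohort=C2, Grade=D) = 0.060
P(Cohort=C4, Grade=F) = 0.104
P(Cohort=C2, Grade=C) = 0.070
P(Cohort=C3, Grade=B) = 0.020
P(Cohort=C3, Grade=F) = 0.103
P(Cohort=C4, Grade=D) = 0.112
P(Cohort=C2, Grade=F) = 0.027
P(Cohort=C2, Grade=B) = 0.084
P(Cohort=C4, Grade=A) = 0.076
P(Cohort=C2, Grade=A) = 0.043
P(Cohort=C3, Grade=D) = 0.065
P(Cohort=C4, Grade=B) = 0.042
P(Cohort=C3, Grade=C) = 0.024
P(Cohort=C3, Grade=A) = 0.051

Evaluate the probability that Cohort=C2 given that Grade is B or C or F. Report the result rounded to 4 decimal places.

P(Grade=B) = 0.084 + 0.020 + 0.042 = 0.146.
P(Grade=C) = 0.070 + 0.024 + 0.119 = 0.213.
P(Grade=F) = 0.027 + 0.103 + 0.104 = 0.234.
P(Grade ∈ {B, C, F}) = 0.146 + 0.213 + 0.234 = 0.593; P(Cohort=C2, Grade ∈ {B, C, F}) = 0.084 + 0.070 + 0.027 = 0.181.
P(Cohort=C2 | Grade ∈ {B, C, F}) = 0.181/0.593 = 0.3052.

0.3052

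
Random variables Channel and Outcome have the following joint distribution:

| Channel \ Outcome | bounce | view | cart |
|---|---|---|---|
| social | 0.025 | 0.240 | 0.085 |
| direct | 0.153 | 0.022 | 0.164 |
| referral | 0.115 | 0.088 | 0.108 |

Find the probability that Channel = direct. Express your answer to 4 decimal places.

P(Channel=direct) = 0.153 + 0.022 + 0.164 = 0.339.

0.3390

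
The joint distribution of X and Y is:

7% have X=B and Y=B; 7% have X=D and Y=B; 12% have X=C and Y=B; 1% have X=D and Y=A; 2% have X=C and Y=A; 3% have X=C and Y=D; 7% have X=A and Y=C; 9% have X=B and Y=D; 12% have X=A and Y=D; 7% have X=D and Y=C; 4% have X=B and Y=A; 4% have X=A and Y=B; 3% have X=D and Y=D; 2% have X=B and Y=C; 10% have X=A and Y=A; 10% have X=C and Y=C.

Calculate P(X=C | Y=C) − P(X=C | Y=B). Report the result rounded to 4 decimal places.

P(Y=C) = 0.07 + 0.02 + 0.10 + 0.07 = 0.26; P(X=C | Y=C) = 0.10/0.26 = 0.38462.
P(Y=B) = 0.04 + 0.07 + 0.12 + 0.07 = 0.30; P(X=C | Y=B) = 0.12/0.30 = 0.40000.
Difference = -0.0154.

-0.0154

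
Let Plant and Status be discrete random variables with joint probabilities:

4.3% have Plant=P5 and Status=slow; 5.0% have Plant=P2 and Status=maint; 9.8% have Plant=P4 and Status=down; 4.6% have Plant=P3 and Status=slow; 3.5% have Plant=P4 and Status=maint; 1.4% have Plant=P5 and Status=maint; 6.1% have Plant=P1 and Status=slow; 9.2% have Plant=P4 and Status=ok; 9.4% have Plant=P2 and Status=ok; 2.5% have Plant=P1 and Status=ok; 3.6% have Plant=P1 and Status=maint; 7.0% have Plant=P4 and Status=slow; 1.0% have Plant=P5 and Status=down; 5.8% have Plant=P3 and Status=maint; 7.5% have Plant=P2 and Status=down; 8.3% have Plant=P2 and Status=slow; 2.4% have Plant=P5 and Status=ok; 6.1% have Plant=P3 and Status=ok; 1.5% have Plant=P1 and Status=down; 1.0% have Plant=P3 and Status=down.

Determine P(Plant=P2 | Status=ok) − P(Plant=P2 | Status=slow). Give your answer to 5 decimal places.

P(Status=ok) = 0.025 + 0.094 + 0.061 + 0.092 + 0.024 = 0.296; P(Plant=P2 | Status=ok) = 0.094/0.296 = 0.317568.
P(Status=slow) = 0.061 + 0.083 + 0.046 + 0.070 + 0.043 = 0.303; P(Plant=P2 | Status=slow) = 0.083/0.303 = 0.273927.
Difference = 0.04364.

0.04364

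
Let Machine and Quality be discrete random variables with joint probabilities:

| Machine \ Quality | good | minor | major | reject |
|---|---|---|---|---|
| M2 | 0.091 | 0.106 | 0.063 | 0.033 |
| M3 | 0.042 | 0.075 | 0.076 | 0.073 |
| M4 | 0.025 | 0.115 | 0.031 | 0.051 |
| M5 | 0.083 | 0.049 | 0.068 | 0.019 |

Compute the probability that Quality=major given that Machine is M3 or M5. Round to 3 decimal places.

P(Machine=M3) = 0.042 + 0.075 + 0.076 + 0.073 = 0.266.
P(Machine=M5) = 0.083 + 0.049 + 0.068 + 0.019 = 0.219.
P(Machine ∈ {M3, M5}) = 0.266 + 0.219 = 0.485; P(Quality=major, Machine ∈ {M3, M5}) = 0.076 + 0.068 = 0.144.
P(Quality=major | Machine ∈ {M3, M5}) = 0.144/0.485 = 0.297.

0.297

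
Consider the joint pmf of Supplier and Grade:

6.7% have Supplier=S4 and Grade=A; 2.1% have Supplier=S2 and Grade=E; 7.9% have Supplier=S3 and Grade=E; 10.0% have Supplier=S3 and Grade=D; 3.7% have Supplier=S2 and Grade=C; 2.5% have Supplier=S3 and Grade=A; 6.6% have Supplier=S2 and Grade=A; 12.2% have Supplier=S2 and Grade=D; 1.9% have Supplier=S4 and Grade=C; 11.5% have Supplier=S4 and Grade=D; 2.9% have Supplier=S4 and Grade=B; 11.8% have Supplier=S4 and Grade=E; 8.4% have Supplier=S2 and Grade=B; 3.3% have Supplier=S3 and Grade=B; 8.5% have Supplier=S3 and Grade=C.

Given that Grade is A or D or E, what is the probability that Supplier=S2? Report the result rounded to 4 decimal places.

0.2931

P(Grade=A) = 0.066 + 0.025 + 0.067 = 0.158.
P(Grade=D) = 0.122 + 0.100 + 0.115 = 0.337.
P(Grade=E) = 0.021 + 0.079 + 0.118 = 0.218.
P(Grade ∈ {A, D, E}) = 0.158 + 0.337 + 0.218 = 0.713; P(Supplier=S2, Grade ∈ {A, D, E}) = 0.066 + 0.122 + 0.021 = 0.209.
P(Supplier=S2 | Grade ∈ {A, D, E}) = 0.209/0.713 = 0.2931.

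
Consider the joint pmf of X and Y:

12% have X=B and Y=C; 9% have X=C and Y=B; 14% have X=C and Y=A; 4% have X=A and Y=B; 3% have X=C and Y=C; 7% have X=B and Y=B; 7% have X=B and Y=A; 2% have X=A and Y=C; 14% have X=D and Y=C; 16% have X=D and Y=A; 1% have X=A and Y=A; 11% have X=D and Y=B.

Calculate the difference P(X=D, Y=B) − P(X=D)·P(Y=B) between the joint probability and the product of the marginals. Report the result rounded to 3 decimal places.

P(X=D) = 0.16 + 0.11 + 0.14 = 0.41.
P(Y=B) = 0.04 + 0.07 + 0.09 + 0.11 = 0.31.
P(X=D, Y=B) − P(X=D)P(Y=B) = 0.11 − 0.41×0.31 = -0.017.

-0.017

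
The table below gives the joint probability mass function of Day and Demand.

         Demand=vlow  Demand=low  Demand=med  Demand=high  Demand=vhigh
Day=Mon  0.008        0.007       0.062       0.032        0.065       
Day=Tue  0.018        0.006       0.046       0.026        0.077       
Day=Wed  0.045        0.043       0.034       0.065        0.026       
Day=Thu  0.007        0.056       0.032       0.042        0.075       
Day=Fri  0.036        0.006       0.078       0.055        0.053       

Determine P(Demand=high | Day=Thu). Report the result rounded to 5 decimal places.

0.19811

P(Day=Thu) = 0.007 + 0.056 + 0.032 + 0.042 + 0.075 = 0.212.
P(Demand=high | Day=Thu) = 0.042/0.212 = 0.19811.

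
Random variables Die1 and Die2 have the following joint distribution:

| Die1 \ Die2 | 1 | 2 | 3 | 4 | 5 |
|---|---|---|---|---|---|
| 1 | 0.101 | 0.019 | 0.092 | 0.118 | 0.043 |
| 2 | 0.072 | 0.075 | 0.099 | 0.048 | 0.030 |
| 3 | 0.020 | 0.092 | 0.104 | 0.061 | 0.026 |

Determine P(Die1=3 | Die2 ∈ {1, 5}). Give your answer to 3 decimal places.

P(Die2=1) = 0.101 + 0.072 + 0.020 = 0.193.
P(Die2=5) = 0.043 + 0.030 + 0.026 = 0.099.
P(Die2 ∈ {1, 5}) = 0.193 + 0.099 = 0.292; P(Die1=3, Die2 ∈ {1, 5}) = 0.020 + 0.026 = 0.046.
P(Die1=3 | Die2 ∈ {1, 5}) = 0.046/0.292 = 0.158.

0.158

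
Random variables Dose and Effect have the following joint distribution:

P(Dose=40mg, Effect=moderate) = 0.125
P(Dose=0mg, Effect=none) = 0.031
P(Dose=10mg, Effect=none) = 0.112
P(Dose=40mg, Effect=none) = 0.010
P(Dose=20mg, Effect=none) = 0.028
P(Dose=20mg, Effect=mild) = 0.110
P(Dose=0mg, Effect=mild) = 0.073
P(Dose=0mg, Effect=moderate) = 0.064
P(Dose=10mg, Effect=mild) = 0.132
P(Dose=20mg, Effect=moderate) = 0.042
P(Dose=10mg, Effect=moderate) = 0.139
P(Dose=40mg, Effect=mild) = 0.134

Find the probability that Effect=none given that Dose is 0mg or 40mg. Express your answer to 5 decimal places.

P(Dose=0mg) = 0.031 + 0.073 + 0.064 = 0.168.
P(Dose=40mg) = 0.010 + 0.134 + 0.125 = 0.269.
P(Dose ∈ {0mg, 40mg}) = 0.168 + 0.269 = 0.437; P(Effect=none, Dose ∈ {0mg, 40mg}) = 0.031 + 0.010 = 0.041.
P(Effect=none | Dose ∈ {0mg, 40mg}) = 0.041/0.437 = 0.09382.

0.09382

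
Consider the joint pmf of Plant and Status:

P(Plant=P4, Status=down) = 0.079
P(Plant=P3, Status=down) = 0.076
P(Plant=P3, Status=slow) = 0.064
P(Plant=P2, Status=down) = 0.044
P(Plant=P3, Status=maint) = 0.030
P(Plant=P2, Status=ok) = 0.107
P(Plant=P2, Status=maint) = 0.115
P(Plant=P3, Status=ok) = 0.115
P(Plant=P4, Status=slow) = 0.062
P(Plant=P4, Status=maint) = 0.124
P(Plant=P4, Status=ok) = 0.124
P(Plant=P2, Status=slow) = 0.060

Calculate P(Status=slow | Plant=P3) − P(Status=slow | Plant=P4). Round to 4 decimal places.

P(Plant=P3) = 0.115 + 0.064 + 0.076 + 0.030 = 0.285; P(Status=slow | Plant=P3) = 0.064/0.285 = 0.22456.
P(Plant=P4) = 0.124 + 0.062 + 0.079 + 0.124 = 0.389; P(Status=slow | Plant=P4) = 0.062/0.389 = 0.15938.
Difference = 0.0652.

0.0652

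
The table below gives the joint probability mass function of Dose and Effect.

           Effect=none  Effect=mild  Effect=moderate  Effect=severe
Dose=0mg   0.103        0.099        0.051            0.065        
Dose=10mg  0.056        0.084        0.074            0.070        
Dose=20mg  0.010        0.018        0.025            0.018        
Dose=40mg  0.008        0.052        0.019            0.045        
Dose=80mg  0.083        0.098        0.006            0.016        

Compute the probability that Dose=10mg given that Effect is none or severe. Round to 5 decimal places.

P(Effect=none) = 0.103 + 0.056 + 0.010 + 0.008 + 0.083 = 0.260.
P(Effect=severe) = 0.065 + 0.070 + 0.018 + 0.045 + 0.016 = 0.214.
P(Effect ∈ {none, severe}) = 0.260 + 0.214 = 0.474; P(Dose=10mg, Effect ∈ {none, severe}) = 0.056 + 0.070 = 0.126.
P(Dose=10mg | Effect ∈ {none, severe}) = 0.126/0.474 = 0.26582.

0.26582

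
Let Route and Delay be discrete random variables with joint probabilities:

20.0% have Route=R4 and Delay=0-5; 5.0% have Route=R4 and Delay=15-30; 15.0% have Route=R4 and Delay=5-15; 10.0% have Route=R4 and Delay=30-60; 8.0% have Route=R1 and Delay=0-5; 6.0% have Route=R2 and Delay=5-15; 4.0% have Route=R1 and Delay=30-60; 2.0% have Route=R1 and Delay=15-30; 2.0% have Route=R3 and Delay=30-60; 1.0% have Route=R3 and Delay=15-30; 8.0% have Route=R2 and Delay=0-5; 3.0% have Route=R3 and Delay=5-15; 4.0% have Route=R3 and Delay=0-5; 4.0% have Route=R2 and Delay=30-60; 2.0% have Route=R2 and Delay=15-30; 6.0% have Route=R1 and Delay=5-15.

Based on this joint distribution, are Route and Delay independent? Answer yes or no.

yes

Every cell satisfies P(Route,Delay) = P(Route)·P(Delay). For instance P(Route=R3) = 0.100, P(Delay=15-30) = 0.100, and 0.100×0.100 = 0.010 matches the joint entry. So Route and Delay are independent.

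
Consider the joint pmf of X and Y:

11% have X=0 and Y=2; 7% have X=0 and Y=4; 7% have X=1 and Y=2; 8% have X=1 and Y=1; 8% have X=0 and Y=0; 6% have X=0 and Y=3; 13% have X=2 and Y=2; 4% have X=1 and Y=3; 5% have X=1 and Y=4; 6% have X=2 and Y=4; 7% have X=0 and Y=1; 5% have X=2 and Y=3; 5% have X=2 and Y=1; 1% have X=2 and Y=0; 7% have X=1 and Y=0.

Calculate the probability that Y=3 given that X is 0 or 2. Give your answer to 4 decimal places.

0.1594

P(X=0) = 0.08 + 0.07 + 0.11 + 0.06 + 0.07 = 0.39.
P(X=2) = 0.01 + 0.05 + 0.13 + 0.05 + 0.06 = 0.30.
P(X ∈ {0, 2}) = 0.39 + 0.30 = 0.69; P(Y=3, X ∈ {0, 2}) = 0.06 + 0.05 = 0.11.
P(Y=3 | X ∈ {0, 2}) = 0.11/0.69 = 0.1594.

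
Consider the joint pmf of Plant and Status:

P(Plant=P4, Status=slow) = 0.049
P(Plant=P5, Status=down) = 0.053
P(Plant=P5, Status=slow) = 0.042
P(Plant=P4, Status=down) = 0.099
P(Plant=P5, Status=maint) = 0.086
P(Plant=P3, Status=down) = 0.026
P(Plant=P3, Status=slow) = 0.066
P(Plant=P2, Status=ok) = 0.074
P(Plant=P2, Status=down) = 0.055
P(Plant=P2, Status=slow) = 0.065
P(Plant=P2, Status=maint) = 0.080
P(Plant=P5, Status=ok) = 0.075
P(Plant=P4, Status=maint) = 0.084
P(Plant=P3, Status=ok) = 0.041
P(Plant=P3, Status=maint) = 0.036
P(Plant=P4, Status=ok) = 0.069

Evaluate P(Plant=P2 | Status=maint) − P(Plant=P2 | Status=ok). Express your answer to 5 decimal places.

-0.00599

P(Status=maint) = 0.080 + 0.036 + 0.084 + 0.086 = 0.286; P(Plant=P2 | Status=maint) = 0.080/0.286 = 0.279720.
P(Status=ok) = 0.074 + 0.041 + 0.069 + 0.075 = 0.259; P(Plant=P2 | Status=ok) = 0.074/0.259 = 0.285714.
Difference = -0.00599.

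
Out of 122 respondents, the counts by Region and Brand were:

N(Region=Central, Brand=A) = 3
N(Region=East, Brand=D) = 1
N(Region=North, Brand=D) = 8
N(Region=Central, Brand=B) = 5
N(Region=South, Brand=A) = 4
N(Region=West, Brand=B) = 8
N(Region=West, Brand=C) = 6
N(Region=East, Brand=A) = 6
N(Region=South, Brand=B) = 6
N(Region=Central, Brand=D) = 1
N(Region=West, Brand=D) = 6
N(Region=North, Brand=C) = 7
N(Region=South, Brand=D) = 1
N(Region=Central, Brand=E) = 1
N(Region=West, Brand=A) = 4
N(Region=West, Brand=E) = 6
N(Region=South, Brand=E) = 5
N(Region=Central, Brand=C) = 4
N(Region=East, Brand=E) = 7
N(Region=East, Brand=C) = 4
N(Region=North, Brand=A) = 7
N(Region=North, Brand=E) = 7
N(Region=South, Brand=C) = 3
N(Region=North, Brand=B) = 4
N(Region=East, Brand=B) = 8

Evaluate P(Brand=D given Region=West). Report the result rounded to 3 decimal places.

Total with Region=West: 4 + 8 + 6 + 6 + 6 = 30.
P(Brand=D | Region=West) = 6/30 = 0.200.

0.200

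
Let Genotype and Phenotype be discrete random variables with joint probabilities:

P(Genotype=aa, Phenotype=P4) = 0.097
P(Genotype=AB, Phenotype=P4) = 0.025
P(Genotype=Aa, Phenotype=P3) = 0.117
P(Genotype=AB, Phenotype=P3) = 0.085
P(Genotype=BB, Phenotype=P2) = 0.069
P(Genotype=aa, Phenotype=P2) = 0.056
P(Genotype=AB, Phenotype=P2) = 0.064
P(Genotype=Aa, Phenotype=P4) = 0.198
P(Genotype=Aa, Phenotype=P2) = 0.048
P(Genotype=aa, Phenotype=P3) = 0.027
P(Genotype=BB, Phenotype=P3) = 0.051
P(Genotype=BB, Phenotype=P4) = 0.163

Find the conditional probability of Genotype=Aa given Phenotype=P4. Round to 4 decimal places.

P(Phenotype=P4) = 0.198 + 0.097 + 0.025 + 0.163 = 0.483.
P(Genotype=Aa | Phenotype=P4) = 0.198/0.483 = 0.4099.

0.4099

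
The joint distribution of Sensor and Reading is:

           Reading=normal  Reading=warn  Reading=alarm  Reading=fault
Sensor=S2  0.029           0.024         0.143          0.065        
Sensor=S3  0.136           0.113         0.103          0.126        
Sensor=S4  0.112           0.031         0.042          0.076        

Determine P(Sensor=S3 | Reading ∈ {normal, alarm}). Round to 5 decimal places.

0.42301

P(Reading=normal) = 0.029 + 0.136 + 0.112 = 0.277.
P(Reading=alarm) = 0.143 + 0.103 + 0.042 = 0.288.
P(Reading ∈ {normal, alarm}) = 0.277 + 0.288 = 0.565; P(Sensor=S3, Reading ∈ {normal, alarm}) = 0.136 + 0.103 = 0.239.
P(Sensor=S3 | Reading ∈ {normal, alarm}) = 0.239/0.565 = 0.42301.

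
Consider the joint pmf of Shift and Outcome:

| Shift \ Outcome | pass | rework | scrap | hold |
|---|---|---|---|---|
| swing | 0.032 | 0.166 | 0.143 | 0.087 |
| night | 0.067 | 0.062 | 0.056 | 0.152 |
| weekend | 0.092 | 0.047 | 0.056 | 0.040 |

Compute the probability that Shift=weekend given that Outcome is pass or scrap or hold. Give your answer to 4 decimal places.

0.2593

P(Outcome=pass) = 0.032 + 0.067 + 0.092 = 0.191.
P(Outcome=scrap) = 0.143 + 0.056 + 0.056 = 0.255.
P(Outcome=hold) = 0.087 + 0.152 + 0.040 = 0.279.
P(Outcome ∈ {pass, scrap, hold}) = 0.191 + 0.255 + 0.279 = 0.725; P(Shift=weekend, Outcome ∈ {pass, scrap, hold}) = 0.092 + 0.056 + 0.040 = 0.188.
P(Shift=weekend | Outcome ∈ {pass, scrap, hold}) = 0.188/0.725 = 0.2593.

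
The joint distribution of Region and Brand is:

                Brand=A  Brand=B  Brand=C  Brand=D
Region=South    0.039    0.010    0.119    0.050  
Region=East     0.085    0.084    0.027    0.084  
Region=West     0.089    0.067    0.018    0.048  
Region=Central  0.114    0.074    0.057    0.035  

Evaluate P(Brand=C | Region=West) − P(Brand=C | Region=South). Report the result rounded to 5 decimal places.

-0.46479

P(Region=West) = 0.089 + 0.067 + 0.018 + 0.048 = 0.222; P(Brand=C | Region=West) = 0.018/0.222 = 0.081081.
P(Region=South) = 0.039 + 0.010 + 0.119 + 0.050 = 0.218; P(Brand=C | Region=South) = 0.119/0.218 = 0.545872.
Difference = -0.46479.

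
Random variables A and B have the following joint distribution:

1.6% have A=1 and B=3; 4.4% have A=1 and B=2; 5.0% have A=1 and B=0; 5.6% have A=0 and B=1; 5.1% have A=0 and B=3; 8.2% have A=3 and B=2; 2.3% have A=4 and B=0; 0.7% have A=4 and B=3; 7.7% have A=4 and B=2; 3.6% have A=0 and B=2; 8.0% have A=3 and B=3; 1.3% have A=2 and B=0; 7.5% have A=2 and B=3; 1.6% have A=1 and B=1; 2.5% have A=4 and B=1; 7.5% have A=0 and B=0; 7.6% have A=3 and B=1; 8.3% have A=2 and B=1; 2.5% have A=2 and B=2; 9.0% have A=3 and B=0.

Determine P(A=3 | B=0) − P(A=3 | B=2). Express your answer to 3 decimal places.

P(B=0) = 0.075 + 0.050 + 0.013 + 0.090 + 0.023 = 0.251; P(A=3 | B=0) = 0.090/0.251 = 0.3586.
P(B=2) = 0.036 + 0.044 + 0.025 + 0.082 + 0.077 = 0.264; P(A=3 | B=2) = 0.082/0.264 = 0.3106.
Difference = 0.048.

0.048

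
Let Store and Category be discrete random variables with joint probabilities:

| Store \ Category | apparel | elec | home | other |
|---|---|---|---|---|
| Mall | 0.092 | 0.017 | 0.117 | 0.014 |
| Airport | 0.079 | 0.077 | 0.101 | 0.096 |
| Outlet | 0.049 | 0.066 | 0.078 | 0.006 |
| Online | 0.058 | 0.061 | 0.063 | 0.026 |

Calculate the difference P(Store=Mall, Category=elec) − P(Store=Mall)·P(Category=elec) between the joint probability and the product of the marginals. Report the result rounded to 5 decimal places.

P(Store=Mall) = 0.092 + 0.017 + 0.117 + 0.014 = 0.240.
P(Category=elec) = 0.017 + 0.077 + 0.066 + 0.061 = 0.221.
P(Store=Mall, Category=elec) − P(Store=Mall)P(Category=elec) = 0.017 − 0.240×0.221 = -0.03604.

-0.03604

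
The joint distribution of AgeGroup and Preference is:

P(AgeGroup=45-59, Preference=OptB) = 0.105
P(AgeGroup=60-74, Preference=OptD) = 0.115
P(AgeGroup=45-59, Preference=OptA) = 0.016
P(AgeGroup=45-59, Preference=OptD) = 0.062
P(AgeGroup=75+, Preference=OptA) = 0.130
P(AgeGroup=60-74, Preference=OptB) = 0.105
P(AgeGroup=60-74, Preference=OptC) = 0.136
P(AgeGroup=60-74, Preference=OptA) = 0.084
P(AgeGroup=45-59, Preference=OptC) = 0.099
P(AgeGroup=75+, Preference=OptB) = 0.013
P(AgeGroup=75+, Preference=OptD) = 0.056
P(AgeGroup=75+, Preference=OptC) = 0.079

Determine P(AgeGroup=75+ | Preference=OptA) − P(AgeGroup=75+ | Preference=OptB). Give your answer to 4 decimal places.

P(Preference=OptA) = 0.016 + 0.084 + 0.130 = 0.230; P(AgeGroup=75+ | Preference=OptA) = 0.130/0.230 = 0.56522.
P(Preference=OptB) = 0.105 + 0.105 + 0.013 = 0.223; P(AgeGroup=75+ | Preference=OptB) = 0.013/0.223 = 0.05830.
Difference = 0.5069.

0.5069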